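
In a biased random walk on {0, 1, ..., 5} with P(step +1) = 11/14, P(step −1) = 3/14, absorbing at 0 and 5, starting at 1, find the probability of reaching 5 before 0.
P(hit 5 before 0) = (1 − (3/11)^1) / (1 − (3/11)^5) = 14641/20101

Let u_k denote P(reach 5 before 0 | start at k). Boundary: u_0 = 0, u_5 = 1. Recurrence: u_k = 11/14·u_{k+1} + 3/14·u_{k-1} for 1 ≤ k ≤ 4. Try u_k = A + B·r^k with r = q/p = (3/14)/(11/14) = 3/11. Substitution satisfies the recurrence; boundary conditions give:
  u_k = (1 − r^k) / (1 − r^N) = (1 − (3/11)^1) / (1 − (3/11)^5) = 14641/20101.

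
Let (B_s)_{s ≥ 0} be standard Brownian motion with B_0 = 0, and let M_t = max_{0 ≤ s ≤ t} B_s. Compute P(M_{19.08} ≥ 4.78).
P(M_{19.08} ≥ 4.78) = 2·P(B_{19.08} ≥ 4.78) = 2(1 − Φ(4.78/√19.08)) ≈ 0.2738

By the reflection principle for Brownian motion, P(M_t ≥ a) = 2 · P(B_t ≥ a) for a ≥ 0. Since B_t ~ N(0, t), P(B_t ≥ 4.78) = 1 − Φ(4.78/√t) = 1 − Φ(4.78/√19.08) = 1 − Φ(1.0943). So
  P(M_{19.08} ≥ 4.78) = 2(1 − Φ(1.0943)) ≈ 0.2738.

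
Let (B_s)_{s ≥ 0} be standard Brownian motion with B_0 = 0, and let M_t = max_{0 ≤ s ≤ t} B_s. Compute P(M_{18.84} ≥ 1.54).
P(M_{18.84} ≥ 1.54) = 2·P(B_{18.84} ≥ 1.54) = 2(1 − Φ(1.54/√18.84)) ≈ 0.7227

By the reflection principle for Brownian motion, P(M_t ≥ a) = 2 · P(B_t ≥ a) for a ≥ 0. Since B_t ~ N(0, t), P(B_t ≥ 1.54) = 1 − Φ(1.54/√t) = 1 − Φ(1.54/√18.84) = 1 − Φ(0.3548). So
  P(M_{18.84} ≥ 1.54) = 2(1 − Φ(0.3548)) ≈ 0.7227.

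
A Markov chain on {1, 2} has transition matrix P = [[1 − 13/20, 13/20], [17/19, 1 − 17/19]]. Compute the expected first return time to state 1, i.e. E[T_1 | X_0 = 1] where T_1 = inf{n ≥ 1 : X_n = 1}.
E[T_1 | X_0 = 1] = 1/π_1 = 587/340

For an irreducible recurrent Markov chain with stationary distribution π, E[T_i | X_0 = i] = 1/π_i (Kac's formula). Here π_1 = (17/19)/(13/20 + 17/19) = (17/19)/(587/380) = 340/587, so E[T_1 | X_0 = 1] = 1/π_1 = (13/20 + 17/19)/(17/19) = (587/380)/(17/19) = 587/340.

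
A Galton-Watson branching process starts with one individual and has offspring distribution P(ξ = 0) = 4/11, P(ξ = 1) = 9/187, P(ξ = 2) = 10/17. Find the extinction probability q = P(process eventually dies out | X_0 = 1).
q = 34/55

The pgf is f(s) = 4/11 + 9/187·s + 10/17·s². The extinction probability q is the smallest fixed point of f in [0, 1]. Setting s = f(s):
  10/17·s² + (9/187 − 1)·s + 4/11 = 0
  10/17·s² − (4/11 + 10/17)·s + 4/11 = 0
which factors as (s − 1)·(10/17·s − 4/11) = 0, giving roots s = 1 and s = (4/11)/(10/17) = 34/55.
Mean offspring μ = 9/187 + 2·10/17 = 229/187 > 1 (supercritical), so q < 1. The extinction probability is the smaller root: q = (4/11)/(10/17) = 34/55.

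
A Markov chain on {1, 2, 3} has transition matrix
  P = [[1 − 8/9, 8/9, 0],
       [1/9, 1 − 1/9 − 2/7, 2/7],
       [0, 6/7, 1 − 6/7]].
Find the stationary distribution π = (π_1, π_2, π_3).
π = (3/35, 24/35, 8/35)

This is a birth-death chain on three states, which satisfies detailed balance: π_1 · P_{12} = π_2 · P_{21} and π_2 · P_{23} = π_3 · P_{32}.
From π_1 · 8/9 = π_2 · 1/9: π_2/π_1 = (8/9)/(1/9) = 8.
From π_2 · 2/7 = π_3 · 6/7: π_3/π_2 = (2/7)/(6/7) = 1/3.
Take π_1 proportional to 1; then unnormalized π = (1, 8, 8/3). Normalize by dividing by the sum 35/3:
  π = (3/35, 24/35, 8/35).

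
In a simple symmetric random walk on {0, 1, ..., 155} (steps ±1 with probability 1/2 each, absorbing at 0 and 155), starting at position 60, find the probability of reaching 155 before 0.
P(hit 155 before 0) = 60/155 = 12/31

Let u_k = P(hit 155 before 0 | start at k). Then u_0 = 0, u_155 = 1, and u_k = u_{k-1}/2 + u_{k+1}/2 for 1 ≤ k ≤ 154. This harmonic recurrence is solved by u_k = k/155, giving u_60 = 60/155 = 12/31.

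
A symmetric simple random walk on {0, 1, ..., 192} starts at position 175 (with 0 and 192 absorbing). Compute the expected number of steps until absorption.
E[τ | X_0 = 175] = 2975

Let v_k = E[τ | X_0 = k]. Boundary: v_0 = v_192 = 0. Recurrence: v_k = 1 + (v_{k-1} + v_{k+1})/2 for 1 ≤ k ≤ 191. The particular solution to v_k − (v_{k-1} + v_{k+1})/2 = 1 is v_k = −k^2. Adding homogeneous solution A + B k and matching boundaries gives v_k = k (192 − k). Substituting k = 175: v_175 = 175 · 17 = 2975.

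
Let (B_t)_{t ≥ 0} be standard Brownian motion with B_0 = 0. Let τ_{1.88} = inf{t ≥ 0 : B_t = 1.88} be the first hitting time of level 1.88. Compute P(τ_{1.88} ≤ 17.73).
P(τ_{1.88} ≤ 17.73) = 2(1 − Φ(1.88/√17.73)) = 2(1 − Φ(0.4465)) ≈ 0.6552

By the reflection principle for standard BM, P(τ_b ≤ t) = 2 · P(B_t ≥ b). Since B_t ~ N(0, t), P(B_t ≥ 1.88) = 1 − Φ(1.88/√t) = 1 − Φ(1.88/√17.73) = 1 − Φ(0.4465) ≈ 0.32762. Doubling: P(τ_{1.88} ≤ 17.73) ≈ 2 · 0.32762 = 0.65524 ≈ 0.6552.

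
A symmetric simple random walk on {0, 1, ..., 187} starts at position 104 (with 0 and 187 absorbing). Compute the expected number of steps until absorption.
E[τ | X_0 = 104] = 8632

Let v_k = E[τ | X_0 = k]. Boundary: v_0 = v_187 = 0. Recurrence: v_k = 1 + (v_{k-1} + v_{k+1})/2 for 1 ≤ k ≤ 186. The particular solution to v_k − (v_{k-1} + v_{k+1})/2 = 1 is v_k = −k^2. Adding homogeneous solution A + B k and matching boundaries gives v_k = k (187 − k). Substituting k = 104: v_104 = 104 · 83 = 8632.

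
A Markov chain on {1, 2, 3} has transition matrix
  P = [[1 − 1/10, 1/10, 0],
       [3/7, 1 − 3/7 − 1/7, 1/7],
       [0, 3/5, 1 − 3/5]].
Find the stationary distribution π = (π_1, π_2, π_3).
π = (45/58, 21/116, 5/116)

This is a birth-death chain on three states, which satisfies detailed balance: π_1 · P_{12} = π_2 · P_{21} and π_2 · P_{23} = π_3 · P_{32}.
From π_1 · 1/10 = π_2 · 3/7: π_2/π_1 = (1/10)/(3/7) = 7/30.
From π_2 · 1/7 = π_3 · 3/5: π_3/π_2 = (1/7)/(3/5) = 5/21.
Take π_1 proportional to 1; then unnormalized π = (1, 7/30, 1/18). Normalize by dividing by the sum 58/45:
  π = (45/58, 21/116, 5/116).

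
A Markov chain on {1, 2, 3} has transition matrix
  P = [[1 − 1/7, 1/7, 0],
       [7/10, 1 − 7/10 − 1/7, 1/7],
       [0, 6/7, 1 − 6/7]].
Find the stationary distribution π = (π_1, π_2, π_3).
π = (21/26, 15/91, 5/182)

This is a birth-death chain on three states, which satisfies detailed balance: π_1 · P_{12} = π_2 · P_{21} and π_2 · P_{23} = π_3 · P_{32}.
From π_1 · 1/7 = π_2 · 7/10: π_2/π_1 = (1/7)/(7/10) = 10/49.
From π_2 · 1/7 = π_3 · 6/7: π_3/π_2 = (1/7)/(6/7) = 1/6.
Take π_1 proportional to 1; then unnormalized π = (1, 10/49, 5/147). Normalize by dividing by the sum 26/21:
  π = (21/26, 15/91, 5/182).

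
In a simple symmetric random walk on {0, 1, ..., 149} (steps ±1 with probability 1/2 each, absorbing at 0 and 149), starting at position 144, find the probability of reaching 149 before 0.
P(hit 149 before 0) = 144/149

Let u_k = P(hit 149 before 0 | start at k). Then u_0 = 0, u_149 = 1, and u_k = u_{k-1}/2 + u_{k+1}/2 for 1 ≤ k ≤ 148. This harmonic recurrence is solved by u_k = k/149, giving u_144 = 144/149.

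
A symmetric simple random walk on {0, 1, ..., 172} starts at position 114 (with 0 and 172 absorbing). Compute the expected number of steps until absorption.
E[τ | X_0 = 114] = 6612

Let v_k = E[τ | X_0 = k]. Boundary: v_0 = v_172 = 0. Recurrence: v_k = 1 + (v_{k-1} + v_{k+1})/2 for 1 ≤ k ≤ 171. The particular solution to v_k − (v_{k-1} + v_{k+1})/2 = 1 is v_k = −k^2. Adding homogeneous solution A + B k and matching boundaries gives v_k = k (172 − k). Substituting k = 114: v_114 = 114 · 58 = 6612.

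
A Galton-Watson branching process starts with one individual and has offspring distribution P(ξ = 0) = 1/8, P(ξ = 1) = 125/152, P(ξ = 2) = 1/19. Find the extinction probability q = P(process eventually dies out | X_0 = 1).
q = 1

Mean offspring μ = 0·1/8 + 1·125/152 + 2·1/19 = 141/152 ≤ 1. For μ ≤ 1 with offspring not concentrated at 1, the Galton-Watson process goes extinct almost surely, so q = 1.
(Algebraic check: The pgf is f(s) = 1/8 + 125/152·s + 1/19·s². The extinction probability q is the smallest fixed point of f in [0, 1]. Setting s = f(s):
  1/19·s² + (125/152 − 1)·s + 1/8 = 0
  1/19·s² − (1/8 + 1/19)·s + 1/8 = 0
which factors as (s − 1)·(1/19·s − 1/8) = 0, giving roots s = 1 and s = (1/8)/(1/19) = 19/8. Since 19/8 ≥ 1, the smallest root in [0, 1] is s = 1.)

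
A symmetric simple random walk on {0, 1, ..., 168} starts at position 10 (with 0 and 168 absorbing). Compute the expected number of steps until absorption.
E[τ | X_0 = 10] = 1580

Let v_k = E[τ | X_0 = k]. Boundary: v_0 = v_168 = 0. Recurrence: v_k = 1 + (v_{k-1} + v_{k+1})/2 for 1 ≤ k ≤ 167. The particular solution to v_k − (v_{k-1} + v_{k+1})/2 = 1 is v_k = −k^2. Adding homogeneous solution A + B k and matching boundaries gives v_k = k (168 − k). Substituting k = 10: v_10 = 10 · 158 = 1580.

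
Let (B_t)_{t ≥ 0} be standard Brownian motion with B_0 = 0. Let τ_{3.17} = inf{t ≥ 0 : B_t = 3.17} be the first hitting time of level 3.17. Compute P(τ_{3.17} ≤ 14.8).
P(τ_{3.17} ≤ 14.8) = 2(1 − Φ(3.17/√14.8)) = 2(1 − Φ(0.8240)) ≈ 0.4099

By the reflection principle for standard BM, P(τ_b ≤ t) = 2 · P(B_t ≥ b). Since B_t ~ N(0, t), P(B_t ≥ 3.17) = 1 − Φ(3.17/√t) = 1 − Φ(3.17/√14.8) = 1 − Φ(0.8240) ≈ 0.20497. Doubling: P(τ_{3.17} ≤ 14.8) ≈ 2 · 0.20497 = 0.40994 ≈ 0.4099.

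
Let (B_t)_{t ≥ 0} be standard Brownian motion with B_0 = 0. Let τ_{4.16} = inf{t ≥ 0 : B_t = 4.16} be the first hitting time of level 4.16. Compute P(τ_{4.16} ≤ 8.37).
P(τ_{4.16} ≤ 8.37) = 2(1 − Φ(4.16/√8.37)) = 2(1 − Φ(1.4379)) ≈ 0.1505

By the reflection principle for standard BM, P(τ_b ≤ t) = 2 · P(B_t ≥ b). Since B_t ~ N(0, t), P(B_t ≥ 4.16) = 1 − Φ(4.16/√t) = 1 − Φ(4.16/√8.37) = 1 − Φ(1.4379) ≈ 0.07523. Doubling: P(τ_{4.16} ≤ 8.37) ≈ 2 · 0.07523 = 0.15046 ≈ 0.1505.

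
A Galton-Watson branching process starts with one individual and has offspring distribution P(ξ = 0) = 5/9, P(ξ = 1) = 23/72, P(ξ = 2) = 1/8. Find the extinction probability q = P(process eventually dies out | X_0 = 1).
q = 1

Mean offspring μ = 0·5/9 + 1·23/72 + 2·1/8 = 41/72 ≤ 1. For μ ≤ 1 with offspring not concentrated at 1, the Galton-Watson process goes extinct almost surely, so q = 1.
(Algebraic check: The pgf is f(s) = 5/9 + 23/72·s + 1/8·s². The extinction probability q is the smallest fixed point of f in [0, 1]. Setting s = f(s):
  1/8·s² + (23/72 − 1)·s + 5/9 = 0
  1/8·s² − (5/9 + 1/8)·s + 5/9 = 0
which factors as (s − 1)·(1/8·s − 5/9) = 0, giving roots s = 1 and s = (5/9)/(1/8) = 40/9. Since 40/9 ≥ 1, the smallest root in [0, 1] is s = 1.)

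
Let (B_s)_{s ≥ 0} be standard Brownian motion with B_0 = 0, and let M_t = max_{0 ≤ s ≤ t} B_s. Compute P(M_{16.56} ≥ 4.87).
P(M_{16.56} ≥ 4.87) = 2·P(B_{16.56} ≥ 4.87) = 2(1 − Φ(4.87/√16.56)) ≈ 0.2314

By the reflection principle for Brownian motion, P(M_t ≥ a) = 2 · P(B_t ≥ a) for a ≥ 0. Since B_t ~ N(0, t), P(B_t ≥ 4.87) = 1 − Φ(4.87/√t) = 1 − Φ(4.87/√16.56) = 1 − Φ(1.1967). So
  P(M_{16.56} ≥ 4.87) = 2(1 − Φ(1.1967)) ≈ 0.2314.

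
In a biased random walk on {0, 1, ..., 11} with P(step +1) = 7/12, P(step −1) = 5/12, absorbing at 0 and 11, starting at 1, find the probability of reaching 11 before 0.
P(hit 11 before 0) = (1 − (5/7)^1) / (1 − (5/7)^11) = 282475249/964249309

Let u_k denote P(reach 11 before 0 | start at k). Boundary: u_0 = 0, u_11 = 1. Recurrence: u_k = 7/12·u_{k+1} + 5/12·u_{k-1} for 1 ≤ k ≤ 10. Try u_k = A + B·r^k with r = q/p = (5/12)/(7/12) = 5/7. Substitution satisfies the recurrence; boundary conditions give:
  u_k = (1 − r^k) / (1 − r^N) = (1 − (5/7)^1) / (1 − (5/7)^11) = 282475249/964249309.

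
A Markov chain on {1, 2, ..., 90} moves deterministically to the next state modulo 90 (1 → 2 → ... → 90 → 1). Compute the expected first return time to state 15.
E[T_15 | X_0 = 15] = 90

The chain cycles deterministically, so starting at state 15 it returns in exactly 90 steps. Equivalently, the stationary distribution is uniform π_j = 1/90 for every state j, so by Kac's formula E[T_15] = 1/π_15 = 90.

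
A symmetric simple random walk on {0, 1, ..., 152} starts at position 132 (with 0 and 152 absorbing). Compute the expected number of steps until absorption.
E[τ | X_0 = 132] = 2640

Let v_k = E[τ | X_0 = k]. Boundary: v_0 = v_152 = 0. Recurrence: v_k = 1 + (v_{k-1} + v_{k+1})/2 for 1 ≤ k ≤ 151. The particular solution to v_k − (v_{k-1} + v_{k+1})/2 = 1 is v_k = −k^2. Adding homogeneous solution A + B k and matching boundaries gives v_k = k (152 − k). Substituting k = 132: v_132 = 132 · 20 = 2640.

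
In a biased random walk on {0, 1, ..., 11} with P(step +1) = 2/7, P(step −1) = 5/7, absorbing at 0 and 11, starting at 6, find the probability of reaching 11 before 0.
P(hit 11 before 0) = (1 − (5/2)^6) / (1 − (5/2)^11) = 165984/16275359

Let u_k denote P(reach 11 before 0 | start at k). Boundary: u_0 = 0, u_11 = 1. Recurrence: u_k = 2/7·u_{k+1} + 5/7·u_{k-1} for 1 ≤ k ≤ 10. Try u_k = A + B·r^k with r = q/p = (5/7)/(2/7) = 5/2. Substitution satisfies the recurrence; boundary conditions give:
  u_k = (1 − r^k) / (1 − r^N) = (1 − (5/2)^6) / (1 − (5/2)^11) = 165984/16275359.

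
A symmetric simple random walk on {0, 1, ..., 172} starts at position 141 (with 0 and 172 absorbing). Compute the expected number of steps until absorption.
E[τ | X_0 = 141] = 4371

Let v_k = E[τ | X_0 = k]. Boundary: v_0 = v_172 = 0. Recurrence: v_k = 1 + (v_{k-1} + v_{k+1})/2 for 1 ≤ k ≤ 171. The particular solution to v_k − (v_{k-1} + v_{k+1})/2 = 1 is v_k = −k^2. Adding homogeneous solution A + B k and matching boundaries gives v_k = k (172 − k). Substituting k = 141: v_141 = 141 · 31 = 4371.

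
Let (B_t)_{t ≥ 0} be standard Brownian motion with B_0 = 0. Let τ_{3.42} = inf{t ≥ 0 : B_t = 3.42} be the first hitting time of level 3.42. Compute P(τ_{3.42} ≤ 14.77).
P(τ_{3.42} ≤ 14.77) = 2(1 − Φ(3.42/√14.77)) = 2(1 − Φ(0.8899)) ≈ 0.3735

By the reflection principle for standard BM, P(τ_b ≤ t) = 2 · P(B_t ≥ b). Since B_t ~ N(0, t), P(B_t ≥ 3.42) = 1 − Φ(3.42/√t) = 1 − Φ(3.42/√14.77) = 1 − Φ(0.8899) ≈ 0.18676. Doubling: P(τ_{3.42} ≤ 14.77) ≈ 2 · 0.18676 = 0.37352 ≈ 0.3735.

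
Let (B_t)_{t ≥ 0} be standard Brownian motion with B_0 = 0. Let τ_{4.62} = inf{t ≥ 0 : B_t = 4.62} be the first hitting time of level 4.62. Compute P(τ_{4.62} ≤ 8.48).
P(τ_{4.62} ≤ 8.48) = 2(1 − Φ(4.62/√8.48)) = 2(1 − Φ(1.5865)) ≈ 0.1126

By the reflection principle for standard BM, P(τ_b ≤ t) = 2 · P(B_t ≥ b). Since B_t ~ N(0, t), P(B_t ≥ 4.62) = 1 − Φ(4.62/√t) = 1 − Φ(4.62/√8.48) = 1 − Φ(1.5865) ≈ 0.05631. Doubling: P(τ_{4.62} ≤ 8.48) ≈ 2 · 0.05631 = 0.11262 ≈ 0.1126.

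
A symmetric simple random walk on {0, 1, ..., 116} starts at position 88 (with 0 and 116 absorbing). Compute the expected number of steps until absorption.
E[τ | X_0 = 88] = 2464

Let v_k = E[τ | X_0 = k]. Boundary: v_0 = v_116 = 0. Recurrence: v_k = 1 + (v_{k-1} + v_{k+1})/2 for 1 ≤ k ≤ 115. The particular solution to v_k − (v_{k-1} + v_{k+1})/2 = 1 is v_k = −k^2. Adding homogeneous solution A + B k and matching boundaries gives v_k = k (116 − k). Substituting k = 88: v_88 = 88 · 28 = 2464.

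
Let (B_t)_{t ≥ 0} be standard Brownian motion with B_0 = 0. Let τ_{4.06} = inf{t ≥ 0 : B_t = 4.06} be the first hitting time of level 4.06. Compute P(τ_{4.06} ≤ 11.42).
P(τ_{4.06} ≤ 11.42) = 2(1 − Φ(4.06/√11.42)) = 2(1 − Φ(1.2014)) ≈ 0.2296

By the reflection principle for standard BM, P(τ_b ≤ t) = 2 · P(B_t ≥ b). Since B_t ~ N(0, t), P(B_t ≥ 4.06) = 1 − Φ(4.06/√t) = 1 − Φ(4.06/√11.42) = 1 − Φ(1.2014) ≈ 0.11480. Doubling: P(τ_{4.06} ≤ 11.42) ≈ 2 · 0.11480 = 0.22960 ≈ 0.2296.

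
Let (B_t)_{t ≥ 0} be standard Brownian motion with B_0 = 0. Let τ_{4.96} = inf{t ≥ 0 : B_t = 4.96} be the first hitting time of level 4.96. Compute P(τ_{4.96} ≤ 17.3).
P(τ_{4.96} ≤ 17.3) = 2(1 − Φ(4.96/√17.3)) = 2(1 − Φ(1.1925)) ≈ 0.2331

By the reflection principle for standard BM, P(τ_b ≤ t) = 2 · P(B_t ≥ b). Since B_t ~ N(0, t), P(B_t ≥ 4.96) = 1 − Φ(4.96/√t) = 1 − Φ(4.96/√17.3) = 1 − Φ(1.1925) ≈ 0.11653. Doubling: P(τ_{4.96} ≤ 17.3) ≈ 2 · 0.11653 = 0.23306 ≈ 0.2331.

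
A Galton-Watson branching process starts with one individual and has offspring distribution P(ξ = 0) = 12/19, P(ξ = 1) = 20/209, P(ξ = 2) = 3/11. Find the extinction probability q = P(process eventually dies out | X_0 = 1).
q = 1

Mean offspring μ = 0·12/19 + 1·20/209 + 2·3/11 = 134/209 ≤ 1. For μ ≤ 1 with offspring not concentrated at 1, the Galton-Watson process goes extinct almost surely, so q = 1.
(Algebraic check: The pgf is f(s) = 12/19 + 20/209·s + 3/11·s². The extinction probability q is the smallest fixed point of f in [0, 1]. Setting s = f(s):
  3/11·s² + (20/209 − 1)·s + 12/19 = 0
  3/11·s² − (12/19 + 3/11)·s + 12/19 = 0
which factors as (s − 1)·(3/11·s − 12/19) = 0, giving roots s = 1 and s = (12/19)/(3/11) = 44/19. Since 44/19 ≥ 1, the smallest root in [0, 1] is s = 1.)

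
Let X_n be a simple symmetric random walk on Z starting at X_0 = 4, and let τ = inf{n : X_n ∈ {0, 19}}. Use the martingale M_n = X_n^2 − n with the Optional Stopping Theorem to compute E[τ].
E[τ] = 60

M_n = X_n^2 − n is a martingale (since E[X_{n+1}^2 | F_n] = X_n^2 + 1). By OST (τ has finite mean in a bounded region), E[M_τ] = E[M_0] = X_0^2 − 0 = 4^2 = 16. Also E[M_τ] = E[X_τ^2] − E[τ]. The walk exits at 0 or 19, with P(hit 19 first) = 4/19, so E[X_τ^2] = 19^2 · 4/19 + 0 = 76. Thus E[τ] = E[X_τ^2] − E[M_τ] = 76 − 16 = 60 = 4(19 − 4) = 60.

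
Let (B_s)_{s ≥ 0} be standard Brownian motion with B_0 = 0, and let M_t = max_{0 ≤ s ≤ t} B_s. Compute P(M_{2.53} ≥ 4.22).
P(M_{2.53} ≥ 4.22) = 2·P(B_{2.53} ≥ 4.22) = 2(1 − Φ(4.22/√2.53)) ≈ 0.0080

By the reflection principle for Brownian motion, P(M_t ≥ a) = 2 · P(B_t ≥ a) for a ≥ 0. Since B_t ~ N(0, t), P(B_t ≥ 4.22) = 1 − Φ(4.22/√t) = 1 − Φ(4.22/√2.53) = 1 − Φ(2.6531). So
  P(M_{2.53} ≥ 4.22) = 2(1 − Φ(2.6531)) ≈ 0.0080.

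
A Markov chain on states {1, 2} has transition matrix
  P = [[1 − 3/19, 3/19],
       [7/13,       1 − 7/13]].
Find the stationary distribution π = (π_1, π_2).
π_1 = 133/172, π_2 = 39/172

Solve πP = π with π_1 + π_2 = 1. From πP = π: π_1 · (1 − 3/19) + π_2 · 7/13 = π_1 ⇒ π_2 · 7/13 = π_1 · 3/19 ⇒ π_2/π_1 = (3/19)/(7/13) = 39/133. Together with π_1 + π_2 = 1:
  π_1 = (7/13)/(3/19 + 7/13) = (7/13)/(172/247) = 133/172,
  π_2 = (3/19)/(3/19 + 7/13) = (3/19)/(172/247) = 39/172.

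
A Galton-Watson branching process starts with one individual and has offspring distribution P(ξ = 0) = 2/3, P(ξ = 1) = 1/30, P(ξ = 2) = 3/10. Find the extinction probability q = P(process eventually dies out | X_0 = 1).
q = 1

Mean offspring μ = 0·2/3 + 1·1/30 + 2·3/10 = 19/30 ≤ 1. For μ ≤ 1 with offspring not concentrated at 1, the Galton-Watson process goes extinct almost surely, so q = 1.
(Algebraic check: The pgf is f(s) = 2/3 + 1/30·s + 3/10·s². The extinction probability q is the smallest fixed point of f in [0, 1]. Setting s = f(s):
  3/10·s² + (1/30 − 1)·s + 2/3 = 0
  3/10·s² − (2/3 + 3/10)·s + 2/3 = 0
which factors as (s − 1)·(3/10·s − 2/3) = 0, giving roots s = 1 and s = (2/3)/(3/10) = 20/9. Since 20/9 ≥ 1, the smallest root in [0, 1] is s = 1.)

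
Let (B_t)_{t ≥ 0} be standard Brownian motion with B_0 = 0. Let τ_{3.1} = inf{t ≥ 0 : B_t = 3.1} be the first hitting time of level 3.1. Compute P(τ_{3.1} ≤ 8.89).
P(τ_{3.1} ≤ 8.89) = 2(1 − Φ(3.1/√8.89)) = 2(1 − Φ(1.0397)) ≈ 0.2985

By the reflection principle for standard BM, P(τ_b ≤ t) = 2 · P(B_t ≥ b). Since B_t ~ N(0, t), P(B_t ≥ 3.1) = 1 − Φ(3.1/√t) = 1 − Φ(3.1/√8.89) = 1 − Φ(1.0397) ≈ 0.14924. Doubling: P(τ_{3.1} ≤ 8.89) ≈ 2 · 0.14924 = 0.29848 ≈ 0.2985.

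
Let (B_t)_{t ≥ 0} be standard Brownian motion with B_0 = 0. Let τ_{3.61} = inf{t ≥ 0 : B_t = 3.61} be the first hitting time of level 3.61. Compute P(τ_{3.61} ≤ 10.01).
P(τ_{3.61} ≤ 10.01) = 2(1 − Φ(3.61/√10.01)) = 2(1 − Φ(1.1410)) ≈ 0.2539

By the reflection principle for standard BM, P(τ_b ≤ t) = 2 · P(B_t ≥ b). Since B_t ~ N(0, t), P(B_t ≥ 3.61) = 1 − Φ(3.61/√t) = 1 − Φ(3.61/√10.01) = 1 − Φ(1.1410) ≈ 0.12693. Doubling: P(τ_{3.61} ≤ 10.01) ≈ 2 · 0.12693 = 0.25386 ≈ 0.2539.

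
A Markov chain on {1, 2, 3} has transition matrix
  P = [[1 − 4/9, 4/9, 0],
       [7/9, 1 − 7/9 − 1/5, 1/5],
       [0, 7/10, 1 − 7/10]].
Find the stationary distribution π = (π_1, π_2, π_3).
π = (49/85, 28/85, 8/85)

This is a birth-death chain on three states, which satisfies detailed balance: π_1 · P_{12} = π_2 · P_{21} and π_2 · P_{23} = π_3 · P_{32}.
From π_1 · 4/9 = π_2 · 7/9: π_2/π_1 = (4/9)/(7/9) = 4/7.
From π_2 · 1/5 = π_3 · 7/10: π_3/π_2 = (1/5)/(7/10) = 2/7.
Take π_1 proportional to 1; then unnormalized π = (1, 4/7, 8/49). Normalize by dividing by the sum 85/49:
  π = (49/85, 28/85, 8/85).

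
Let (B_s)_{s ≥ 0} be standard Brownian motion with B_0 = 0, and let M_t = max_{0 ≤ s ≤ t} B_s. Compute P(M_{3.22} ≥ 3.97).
P(M_{3.22} ≥ 3.97) = 2·P(B_{3.22} ≥ 3.97) = 2(1 − Φ(3.97/√3.22)) ≈ 0.0269

By the reflection principle for Brownian motion, P(M_t ≥ a) = 2 · P(B_t ≥ a) for a ≥ 0. Since B_t ~ N(0, t), P(B_t ≥ 3.97) = 1 − Φ(3.97/√t) = 1 − Φ(3.97/√3.22) = 1 − Φ(2.2124). So
  P(M_{3.22} ≥ 3.97) = 2(1 − Φ(2.2124)) ≈ 0.0269.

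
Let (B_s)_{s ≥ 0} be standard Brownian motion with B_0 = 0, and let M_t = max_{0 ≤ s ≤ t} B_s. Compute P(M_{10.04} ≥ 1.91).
P(M_{10.04} ≥ 1.91) = 2·P(B_{10.04} ≥ 1.91) = 2(1 − Φ(1.91/√10.04)) ≈ 0.5466

By the reflection principle for Brownian motion, P(M_t ≥ a) = 2 · P(B_t ≥ a) for a ≥ 0. Since B_t ~ N(0, t), P(B_t ≥ 1.91) = 1 − Φ(1.91/√t) = 1 − Φ(1.91/√10.04) = 1 − Φ(0.6028). So
  P(M_{10.04} ≥ 1.91) = 2(1 − Φ(0.6028)) ≈ 0.5466.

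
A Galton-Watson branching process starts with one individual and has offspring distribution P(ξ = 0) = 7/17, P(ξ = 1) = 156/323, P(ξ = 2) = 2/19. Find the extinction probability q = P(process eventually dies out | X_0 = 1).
q = 1

Mean offspring μ = 0·7/17 + 1·156/323 + 2·2/19 = 224/323 ≤ 1. For μ ≤ 1 with offspring not concentrated at 1, the Galton-Watson process goes extinct almost surely, so q = 1.
(Algebraic check: The pgf is f(s) = 7/17 + 156/323·s + 2/19·s². The extinction probability q is the smallest fixed point of f in [0, 1]. Setting s = f(s):
  2/19·s² + (156/323 − 1)·s + 7/17 = 0
  2/19·s² − (7/17 + 2/19)·s + 7/17 = 0
which factors as (s − 1)·(2/19·s − 7/17) = 0, giving roots s = 1 and s = (7/17)/(2/19) = 133/34. Since 133/34 ≥ 1, the smallest root in [0, 1] is s = 1.)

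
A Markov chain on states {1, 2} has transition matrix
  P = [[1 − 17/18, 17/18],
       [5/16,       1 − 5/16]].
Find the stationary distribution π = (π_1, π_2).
π_1 = 45/181, π_2 = 136/181

Solve πP = π with π_1 + π_2 = 1. From πP = π: π_1 · (1 − 17/18) + π_2 · 5/16 = π_1 ⇒ π_2 · 5/16 = π_1 · 17/18 ⇒ π_2/π_1 = (17/18)/(5/16) = 136/45. Together with π_1 + π_2 = 1:
  π_1 = (5/16)/(17/18 + 5/16) = (5/16)/(181/144) = 45/181,
  π_2 = (17/18)/(17/18 + 5/16) = (17/18)/(181/144) = 136/181.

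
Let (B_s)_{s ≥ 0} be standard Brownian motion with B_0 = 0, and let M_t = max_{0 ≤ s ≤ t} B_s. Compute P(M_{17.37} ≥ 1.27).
P(M_{17.37} ≥ 1.27) = 2·P(B_{17.37} ≥ 1.27) = 2(1 − Φ(1.27/√17.37)) ≈ 0.7606

By the reflection principle for Brownian motion, P(M_t ≥ a) = 2 · P(B_t ≥ a) for a ≥ 0. Since B_t ~ N(0, t), P(B_t ≥ 1.27) = 1 − Φ(1.27/√t) = 1 − Φ(1.27/√17.37) = 1 − Φ(0.3047). So
  P(M_{17.37} ≥ 1.27) = 2(1 − Φ(0.3047)) ≈ 0.7606.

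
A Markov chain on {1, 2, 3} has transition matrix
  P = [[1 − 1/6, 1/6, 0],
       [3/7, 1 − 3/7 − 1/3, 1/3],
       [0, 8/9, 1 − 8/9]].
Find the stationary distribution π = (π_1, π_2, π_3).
π = (144/221, 56/221, 21/221)

This is a birth-death chain on three states, which satisfies detailed balance: π_1 · P_{12} = π_2 · P_{21} and π_2 · P_{23} = π_3 · P_{32}.
From π_1 · 1/6 = π_2 · 3/7: π_2/π_1 = (1/6)/(3/7) = 7/18.
From π_2 · 1/3 = π_3 · 8/9: π_3/π_2 = (1/3)/(8/9) = 3/8.
Take π_1 proportional to 1; then unnormalized π = (1, 7/18, 7/48). Normalize by dividing by the sum 221/144:
  π = (144/221, 56/221, 21/221).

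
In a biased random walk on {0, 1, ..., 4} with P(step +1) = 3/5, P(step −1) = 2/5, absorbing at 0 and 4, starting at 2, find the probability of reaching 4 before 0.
P(hit 4 before 0) = (1 − (2/3)^2) / (1 − (2/3)^4) = 9/13

Let u_k denote P(reach 4 before 0 | start at k). Boundary: u_0 = 0, u_4 = 1. Recurrence: u_k = 3/5·u_{k+1} + 2/5·u_{k-1} for 1 ≤ k ≤ 3. Try u_k = A + B·r^k with r = q/p = (2/5)/(3/5) = 2/3. Substitution satisfies the recurrence; boundary conditions give:
  u_k = (1 − r^k) / (1 − r^N) = (1 − (2/3)^2) / (1 − (2/3)^4) = 9/13.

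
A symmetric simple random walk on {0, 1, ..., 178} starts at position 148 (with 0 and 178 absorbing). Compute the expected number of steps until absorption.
E[τ | X_0 = 148] = 4440

Let v_k = E[τ | X_0 = k]. Boundary: v_0 = v_178 = 0. Recurrence: v_k = 1 + (v_{k-1} + v_{k+1})/2 for 1 ≤ k ≤ 177. The particular solution to v_k − (v_{k-1} + v_{k+1})/2 = 1 is v_k = −k^2. Adding homogeneous solution A + B k and matching boundaries gives v_k = k (178 − k). Substituting k = 148: v_148 = 148 · 30 = 4440.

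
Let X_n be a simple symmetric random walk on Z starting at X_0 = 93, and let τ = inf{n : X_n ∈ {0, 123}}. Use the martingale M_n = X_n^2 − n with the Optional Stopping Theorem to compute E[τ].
E[τ] = 2790

M_n = X_n^2 − n is a martingale (since E[X_{n+1}^2 | F_n] = X_n^2 + 1). By OST (τ has finite mean in a bounded region), E[M_τ] = E[M_0] = X_0^2 − 0 = 93^2 = 8649. Also E[M_τ] = E[X_τ^2] − E[τ]. The walk exits at 0 or 123, with P(hit 123 first) = 93/123, so E[X_τ^2] = 123^2 · 93/123 + 0 = 11439. Thus E[τ] = E[X_τ^2] − E[M_τ] = 11439 − 8649 = 2790 = 93(123 − 93) = 2790.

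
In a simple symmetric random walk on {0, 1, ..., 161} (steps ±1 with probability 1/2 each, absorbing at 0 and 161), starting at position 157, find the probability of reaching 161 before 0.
P(hit 161 before 0) = 157/161

Let u_k = P(hit 161 before 0 | start at k). Then u_0 = 0, u_161 = 1, and u_k = u_{k-1}/2 + u_{k+1}/2 for 1 ≤ k ≤ 160. This harmonic recurrence is solved by u_k = k/161, giving u_157 = 157/161.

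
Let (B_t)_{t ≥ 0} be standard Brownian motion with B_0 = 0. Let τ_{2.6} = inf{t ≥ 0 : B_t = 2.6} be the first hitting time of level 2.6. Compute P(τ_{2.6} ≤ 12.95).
P(τ_{2.6} ≤ 12.95) = 2(1 − Φ(2.6/√12.95)) = 2(1 − Φ(0.7225)) ≈ 0.4700

By the reflection principle for standard BM, P(τ_b ≤ t) = 2 · P(B_t ≥ b). Since B_t ~ N(0, t), P(B_t ≥ 2.6) = 1 − Φ(2.6/√t) = 1 − Φ(2.6/√12.95) = 1 − Φ(0.7225) ≈ 0.23499. Doubling: P(τ_{2.6} ≤ 12.95) ≈ 2 · 0.23499 = 0.46998 ≈ 0.4700.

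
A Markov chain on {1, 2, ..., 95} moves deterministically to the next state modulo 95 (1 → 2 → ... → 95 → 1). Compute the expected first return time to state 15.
E[T_15 | X_0 = 15] = 95

The chain cycles deterministically, so starting at state 15 it returns in exactly 95 steps. Equivalently, the stationary distribution is uniform π_j = 1/95 for every state j, so by Kac's formula E[T_15] = 1/π_15 = 95.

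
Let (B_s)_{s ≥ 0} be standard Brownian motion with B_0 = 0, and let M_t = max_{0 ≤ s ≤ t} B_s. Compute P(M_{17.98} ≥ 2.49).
P(M_{17.98} ≥ 2.49) = 2·P(B_{17.98} ≥ 2.49) = 2(1 − Φ(2.49/√17.98)) ≈ 0.5571

By the reflection principle for Brownian motion, P(M_t ≥ a) = 2 · P(B_t ≥ a) for a ≥ 0. Since B_t ~ N(0, t), P(B_t ≥ 2.49) = 1 − Φ(2.49/√t) = 1 − Φ(2.49/√17.98) = 1 − Φ(0.5872). So
  P(M_{17.98} ≥ 2.49) = 2(1 − Φ(0.5872)) ≈ 0.5571.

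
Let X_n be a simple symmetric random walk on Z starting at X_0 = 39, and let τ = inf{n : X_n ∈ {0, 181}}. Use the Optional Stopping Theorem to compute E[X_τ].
E[X_τ] = 39

X_n is a martingale and τ is a bounded-mean stopping time (indeed τ is finite a.s. with bounded expectation since the walk is in a bounded region). By the OST, E[X_τ] = E[X_0] = 39. Equivalently: E[X_τ] = 181 · P(hit 181 first) + 0 · P(hit 0 first) = 181 · (39/181) = 39.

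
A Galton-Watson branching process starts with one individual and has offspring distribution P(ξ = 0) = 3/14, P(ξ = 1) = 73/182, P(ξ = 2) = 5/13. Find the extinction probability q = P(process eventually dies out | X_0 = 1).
q = 39/70

The pgf is f(s) = 3/14 + 73/182·s + 5/13·s². The extinction probability q is the smallest fixed point of f in [0, 1]. Setting s = f(s):
  5/13·s² + (73/182 − 1)·s + 3/14 = 0
  5/13·s² − (3/14 + 5/13)·s + 3/14 = 0
which factors as (s − 1)·(5/13·s − 3/14) = 0, giving roots s = 1 and s = (3/14)/(5/13) = 39/70.
Mean offspring μ = 73/182 + 2·5/13 = 213/182 > 1 (supercritical), so q < 1. The extinction probability is the smaller root: q = (3/14)/(5/13) = 39/70.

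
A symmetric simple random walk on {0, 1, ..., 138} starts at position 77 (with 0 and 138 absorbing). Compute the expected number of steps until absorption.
E[τ | X_0 = 77] = 4697

Let v_k = E[τ | X_0 = k]. Boundary: v_0 = v_138 = 0. Recurrence: v_k = 1 + (v_{k-1} + v_{k+1})/2 for 1 ≤ k ≤ 137. The particular solution to v_k − (v_{k-1} + v_{k+1})/2 = 1 is v_k = −k^2. Adding homogeneous solution A + B k and matching boundaries gives v_k = k (138 − k). Substituting k = 77: v_77 = 77 · 61 = 4697.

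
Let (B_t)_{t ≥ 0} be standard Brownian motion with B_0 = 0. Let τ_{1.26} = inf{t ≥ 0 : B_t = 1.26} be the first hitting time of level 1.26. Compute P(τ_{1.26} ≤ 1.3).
P(τ_{1.26} ≤ 1.3) = 2(1 − Φ(1.26/√1.3)) = 2(1 − Φ(1.1051)) ≈ 0.2691

By the reflection principle for standard BM, P(τ_b ≤ t) = 2 · P(B_t ≥ b). Since B_t ~ N(0, t), P(B_t ≥ 1.26) = 1 − Φ(1.26/√t) = 1 − Φ(1.26/√1.3) = 1 − Φ(1.1051) ≈ 0.13456. Doubling: P(τ_{1.26} ≤ 1.3) ≈ 2 · 0.13456 = 0.26912 ≈ 0.2691.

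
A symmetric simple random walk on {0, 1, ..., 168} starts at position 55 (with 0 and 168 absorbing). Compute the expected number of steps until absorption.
E[τ | X_0 = 55] = 6215

Let v_k = E[τ | X_0 = k]. Boundary: v_0 = v_168 = 0. Recurrence: v_k = 1 + (v_{k-1} + v_{k+1})/2 for 1 ≤ k ≤ 167. The particular solution to v_k − (v_{k-1} + v_{k+1})/2 = 1 is v_k = −k^2. Adding homogeneous solution A + B k and matching boundaries gives v_k = k (168 − k). Substituting k = 55: v_55 = 55 · 113 = 6215.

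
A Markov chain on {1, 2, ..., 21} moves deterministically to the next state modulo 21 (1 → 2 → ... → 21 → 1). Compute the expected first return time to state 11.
E[T_11 | X_0 = 11] = 21

The chain cycles deterministically, so starting at state 11 it returns in exactly 21 steps. Equivalently, the stationary distribution is uniform π_j = 1/21 for every state j, so by Kac's formula E[T_11] = 1/π_11 = 21.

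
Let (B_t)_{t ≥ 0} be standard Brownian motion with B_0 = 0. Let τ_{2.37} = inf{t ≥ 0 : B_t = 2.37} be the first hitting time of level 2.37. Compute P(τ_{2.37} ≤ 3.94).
P(τ_{2.37} ≤ 3.94) = 2(1 − Φ(2.37/√3.94)) = 2(1 − Φ(1.1940)) ≈ 0.2325

By the reflection principle for standard BM, P(τ_b ≤ t) = 2 · P(B_t ≥ b). Since B_t ~ N(0, t), P(B_t ≥ 2.37) = 1 − Φ(2.37/√t) = 1 − Φ(2.37/√3.94) = 1 − Φ(1.1940) ≈ 0.11624. Doubling: P(τ_{2.37} ≤ 3.94) ≈ 2 · 0.11624 = 0.23248 ≈ 0.2325.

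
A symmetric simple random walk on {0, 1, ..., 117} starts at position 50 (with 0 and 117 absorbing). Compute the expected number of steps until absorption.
E[τ | X_0 = 50] = 3350

Let v_k = E[τ | X_0 = k]. Boundary: v_0 = v_117 = 0. Recurrence: v_k = 1 + (v_{k-1} + v_{k+1})/2 for 1 ≤ k ≤ 116. The particular solution to v_k − (v_{k-1} + v_{k+1})/2 = 1 is v_k = −k^2. Adding homogeneous solution A + B k and matching boundaries gives v_k = k (117 − k). Substituting k = 50: v_50 = 50 · 67 = 3350.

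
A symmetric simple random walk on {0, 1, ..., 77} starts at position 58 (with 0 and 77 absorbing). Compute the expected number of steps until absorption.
E[τ | X_0 = 58] = 1102

Let v_k = E[τ | X_0 = k]. Boundary: v_0 = v_77 = 0. Recurrence: v_k = 1 + (v_{k-1} + v_{k+1})/2 for 1 ≤ k ≤ 76. The particular solution to v_k − (v_{k-1} + v_{k+1})/2 = 1 is v_k = −k^2. Adding homogeneous solution A + B k and matching boundaries gives v_k = k (77 − k). Substituting k = 58: v_58 = 58 · 19 = 1102.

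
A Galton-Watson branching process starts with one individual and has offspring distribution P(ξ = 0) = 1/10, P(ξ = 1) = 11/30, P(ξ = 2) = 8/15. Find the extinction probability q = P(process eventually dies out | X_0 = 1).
q = 3/16

The pgf is f(s) = 1/10 + 11/30·s + 8/15·s². The extinction probability q is the smallest fixed point of f in [0, 1]. Setting s = f(s):
  8/15·s² + (11/30 − 1)·s + 1/10 = 0
  8/15·s² − (1/10 + 8/15)·s + 1/10 = 0
which factors as (s − 1)·(8/15·s − 1/10) = 0, giving roots s = 1 and s = (1/10)/(8/15) = 3/16.
Mean offspring μ = 11/30 + 2·8/15 = 43/30 > 1 (supercritical), so q < 1. The extinction probability is the smaller root: q = (1/10)/(8/15) = 3/16.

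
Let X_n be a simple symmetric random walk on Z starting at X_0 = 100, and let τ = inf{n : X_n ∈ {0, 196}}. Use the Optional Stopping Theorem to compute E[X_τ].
E[X_τ] = 100

X_n is a martingale and τ is a bounded-mean stopping time (indeed τ is finite a.s. with bounded expectation since the walk is in a bounded region). By the OST, E[X_τ] = E[X_0] = 100. Equivalently: E[X_τ] = 196 · P(hit 196 first) + 0 · P(hit 0 first) = 196 · (100/196) = 100.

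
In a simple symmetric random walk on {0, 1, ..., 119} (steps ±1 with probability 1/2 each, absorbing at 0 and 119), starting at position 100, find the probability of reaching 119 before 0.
P(hit 119 before 0) = 100/119

Let u_k = P(hit 119 before 0 | start at k). Then u_0 = 0, u_119 = 1, and u_k = u_{k-1}/2 + u_{k+1}/2 for 1 ≤ k ≤ 118. This harmonic recurrence is solved by u_k = k/119, giving u_100 = 100/119.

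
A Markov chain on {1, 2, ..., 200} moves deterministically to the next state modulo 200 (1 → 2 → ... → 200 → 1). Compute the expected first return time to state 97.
E[T_97 | X_0 = 97] = 200

The chain cycles deterministically, so starting at state 97 it returns in exactly 200 steps. Equivalently, the stationary distribution is uniform π_j = 1/200 for every state j, so by Kac's formula E[T_97] = 1/π_97 = 200.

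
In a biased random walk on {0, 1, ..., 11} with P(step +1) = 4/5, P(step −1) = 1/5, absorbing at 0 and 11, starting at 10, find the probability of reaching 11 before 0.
P(hit 11 before 0) = (1 − (1/4)^10) / (1 − (1/4)^11) = 1398100/1398101

Let u_k denote P(reach 11 before 0 | start at k). Boundary: u_0 = 0, u_11 = 1. Recurrence: u_k = 4/5·u_{k+1} + 1/5·u_{k-1} for 1 ≤ k ≤ 10. Try u_k = A + B·r^k with r = q/p = (1/5)/(4/5) = 1/4. Substitution satisfies the recurrence; boundary conditions give:
  u_k = (1 − r^k) / (1 − r^N) = (1 − (1/4)^10) / (1 − (1/4)^11) = 1398100/1398101.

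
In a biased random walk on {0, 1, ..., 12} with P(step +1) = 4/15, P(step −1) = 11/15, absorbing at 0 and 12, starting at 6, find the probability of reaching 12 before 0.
P(hit 12 before 0) = (1 − (11/4)^6) / (1 − (11/4)^12) = 4096/1775657

Let u_k denote P(reach 12 before 0 | start at k). Boundary: u_0 = 0, u_12 = 1. Recurrence: u_k = 4/15·u_{k+1} + 11/15·u_{k-1} for 1 ≤ k ≤ 11. Try u_k = A + B·r^k with r = q/p = (11/15)/(4/15) = 11/4. Substitution satisfies the recurrence; boundary conditions give:
  u_k = (1 − r^k) / (1 − r^N) = (1 − (11/4)^6) / (1 − (11/4)^12) = 4096/1775657.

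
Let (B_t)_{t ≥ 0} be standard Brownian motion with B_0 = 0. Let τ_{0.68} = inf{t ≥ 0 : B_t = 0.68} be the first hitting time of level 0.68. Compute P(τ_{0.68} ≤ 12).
P(τ_{0.68} ≤ 12) = 2(1 − Φ(0.68/√12)) = 2(1 − Φ(0.1963)) ≈ 0.8444

By the reflection principle for standard BM, P(τ_b ≤ t) = 2 · P(B_t ≥ b). Since B_t ~ N(0, t), P(B_t ≥ 0.68) = 1 − Φ(0.68/√t) = 1 − Φ(0.68/√12) = 1 − Φ(0.1963) ≈ 0.42219. Doubling: P(τ_{0.68} ≤ 12) ≈ 2 · 0.42219 = 0.84438 ≈ 0.8444.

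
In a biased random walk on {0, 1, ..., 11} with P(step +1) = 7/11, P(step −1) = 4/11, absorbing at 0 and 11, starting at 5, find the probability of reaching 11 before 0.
P(hit 11 before 0) = (1 − (4/7)^5) / (1 − (4/7)^11) = 618951389/657710813

Let u_k denote P(reach 11 before 0 | start at k). Boundary: u_0 = 0, u_11 = 1. Recurrence: u_k = 7/11·u_{k+1} + 4/11·u_{k-1} for 1 ≤ k ≤ 10. Try u_k = A + B·r^k with r = q/p = (4/11)/(7/11) = 4/7. Substitution satisfies the recurrence; boundary conditions give:
  u_k = (1 − r^k) / (1 − r^N) = (1 − (4/7)^5) / (1 − (4/7)^11) = 618951389/657710813.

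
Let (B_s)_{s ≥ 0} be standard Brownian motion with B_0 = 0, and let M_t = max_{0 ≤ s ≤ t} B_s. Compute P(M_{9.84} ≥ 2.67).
P(M_{9.84} ≥ 2.67) = 2·P(B_{9.84} ≥ 2.67) = 2(1 − Φ(2.67/√9.84)) ≈ 0.3947

By the reflection principle for Brownian motion, P(M_t ≥ a) = 2 · P(B_t ≥ a) for a ≥ 0. Since B_t ~ N(0, t), P(B_t ≥ 2.67) = 1 − Φ(2.67/√t) = 1 − Φ(2.67/√9.84) = 1 − Φ(0.8512). So
  P(M_{9.84} ≥ 2.67) = 2(1 − Φ(0.8512)) ≈ 0.3947.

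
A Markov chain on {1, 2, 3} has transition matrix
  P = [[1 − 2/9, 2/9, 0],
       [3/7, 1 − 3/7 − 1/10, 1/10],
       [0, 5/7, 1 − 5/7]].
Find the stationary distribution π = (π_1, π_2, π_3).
π = (225/358, 175/537, 49/1074)

This is a birth-death chain on three states, which satisfies detailed balance: π_1 · P_{12} = π_2 · P_{21} and π_2 · P_{23} = π_3 · P_{32}.
From π_1 · 2/9 = π_2 · 3/7: π_2/π_1 = (2/9)/(3/7) = 14/27.
From π_2 · 1/10 = π_3 · 5/7: π_3/π_2 = (1/10)/(5/7) = 7/50.
Take π_1 proportional to 1; then unnormalized π = (1, 14/27, 49/675). Normalize by dividing by the sum 358/225:
  π = (225/358, 175/537, 49/1074).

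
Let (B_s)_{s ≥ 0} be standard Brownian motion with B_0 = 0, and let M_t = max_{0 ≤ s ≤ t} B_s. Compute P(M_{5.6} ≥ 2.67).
P(M_{5.6} ≥ 2.67) = 2·P(B_{5.6} ≥ 2.67) = 2(1 − Φ(2.67/√5.6)) ≈ 0.2592

By the reflection principle for Brownian motion, P(M_t ≥ a) = 2 · P(B_t ≥ a) for a ≥ 0. Since B_t ~ N(0, t), P(B_t ≥ 2.67) = 1 − Φ(2.67/√t) = 1 − Φ(2.67/√5.6) = 1 − Φ(1.1283). So
  P(M_{5.6} ≥ 2.67) = 2(1 − Φ(1.1283)) ≈ 0.2592.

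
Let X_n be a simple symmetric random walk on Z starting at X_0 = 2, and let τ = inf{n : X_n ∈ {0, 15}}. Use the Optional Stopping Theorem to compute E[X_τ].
E[X_τ] = 2

X_n is a martingale and τ is a bounded-mean stopping time (indeed τ is finite a.s. with bounded expectation since the walk is in a bounded region). By the OST, E[X_τ] = E[X_0] = 2. Equivalently: E[X_τ] = 15 · P(hit 15 first) + 0 · P(hit 0 first) = 15 · (2/15) = 2.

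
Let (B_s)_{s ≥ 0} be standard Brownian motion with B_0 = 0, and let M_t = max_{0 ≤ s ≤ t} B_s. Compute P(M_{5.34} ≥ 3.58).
P(M_{5.34} ≥ 3.58) = 2·P(B_{5.34} ≥ 3.58) = 2(1 − Φ(3.58/√5.34)) ≈ 0.1213

By the reflection principle for Brownian motion, P(M_t ≥ a) = 2 · P(B_t ≥ a) for a ≥ 0. Since B_t ~ N(0, t), P(B_t ≥ 3.58) = 1 − Φ(3.58/√t) = 1 − Φ(3.58/√5.34) = 1 − Φ(1.5492). So
  P(M_{5.34} ≥ 3.58) = 2(1 − Φ(1.5492)) ≈ 0.1213.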